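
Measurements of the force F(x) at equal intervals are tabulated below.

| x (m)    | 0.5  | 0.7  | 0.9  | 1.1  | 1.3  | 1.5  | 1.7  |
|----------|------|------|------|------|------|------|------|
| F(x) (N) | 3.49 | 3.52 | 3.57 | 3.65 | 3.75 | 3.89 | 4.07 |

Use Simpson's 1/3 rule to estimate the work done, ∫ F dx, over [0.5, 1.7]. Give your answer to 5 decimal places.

h = 0.2, n = 6.
(h/3)·[y₀ + 4y₁ + 2y₂ + 4y₃ + 2y₄ + 4y₅ + y₆] = 0.066667·(66.44) = 4.42933.

4.42933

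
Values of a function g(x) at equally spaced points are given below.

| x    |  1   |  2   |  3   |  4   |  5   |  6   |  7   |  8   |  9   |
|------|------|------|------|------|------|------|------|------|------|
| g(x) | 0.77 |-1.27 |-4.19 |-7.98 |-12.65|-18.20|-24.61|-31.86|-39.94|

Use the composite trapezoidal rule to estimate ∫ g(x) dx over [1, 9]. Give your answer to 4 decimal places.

h = 1, n = 8.
(h/2)·[y₀ + 2y₁ + 2y₂ + 2y₃ + 2y₄ + 2y₅ + 2y₆ + 2y₇ + y₈] = 0.5·(-240.69) = -120.3450.

-120.3450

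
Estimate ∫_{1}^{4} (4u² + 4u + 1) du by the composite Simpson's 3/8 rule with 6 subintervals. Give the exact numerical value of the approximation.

h = (4 − 1)/6 = 0.5.
Nodes u₀,…,u₆ = 1, 1.5, 2, 2.5, 3, 3.5, 4.
f(u) = 4u² + 4u + 1: f₀=9, f₁=16, f₂=25, f₃=36, f₄=49, f₅=64, f₆=81.
(3h/8)·[f₀ + 3f₁ + 3f₂ + 2f₃ + 3f₄ + 3f₅ + f₆] = 0.1875·(624) = 117.

117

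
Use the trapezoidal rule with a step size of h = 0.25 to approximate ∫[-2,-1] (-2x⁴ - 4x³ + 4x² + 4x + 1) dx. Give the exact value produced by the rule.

h = (-1 − (-2))/4 = 0.25.
Nodes x₀,…,x₄ = -2, -1.75, -1.5, -1.25, -1.
f(x) = -2x⁴ - 4x³ + 4x² + 4x + 1: f₀=9, f₁=8.9296875, f₂=7.375, f₃=5.1796875, f₄=3.
(h/2)·[f₀ + 2f₁ + 2f₂ + 2f₃ + f₄] = 0.125·(54.96875) = 6.87109375.

6.87109375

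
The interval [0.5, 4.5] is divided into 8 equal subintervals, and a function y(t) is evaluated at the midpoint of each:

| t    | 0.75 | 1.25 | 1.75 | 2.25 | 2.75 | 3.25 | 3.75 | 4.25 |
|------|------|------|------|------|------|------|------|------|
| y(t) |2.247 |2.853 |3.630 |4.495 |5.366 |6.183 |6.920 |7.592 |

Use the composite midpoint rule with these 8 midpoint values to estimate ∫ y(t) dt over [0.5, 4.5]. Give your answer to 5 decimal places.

19.64300

h = 0.5, n = 8.
h·[y(m₁) + y(m₂) + y(m₃) + y(m₄) + y(m₅) + y(m₆) + y(m₇) + y(m₈)] = 0.5·(39.286) = 19.64300.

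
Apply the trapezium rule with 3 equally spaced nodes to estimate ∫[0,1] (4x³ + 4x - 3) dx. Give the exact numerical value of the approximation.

0.25

h = (1 − 0)/2 = 0.5.
Nodes x₀,…,x₂ = 0, 0.5, 1.
f(x) = 4x³ + 4x - 3: f₀=-3, f₁=-0.5, f₂=5.
(h/2)·[f₀ + 2f₁ + f₂] = 0.25·(1) = 0.25.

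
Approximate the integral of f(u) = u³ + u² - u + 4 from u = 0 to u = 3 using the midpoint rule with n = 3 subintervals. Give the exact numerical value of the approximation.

35.375

h = (3 − 0)/3 = 1.
Midpoints m₁,…,m₃ = 0.5, 1.5, 2.5.
f(m₁)=3.875, f(m₂)=8.125, f(m₃)=23.375.
h·[f(m₁) + f(m₂) + f(m₃)] = 1·(35.375) = 35.375.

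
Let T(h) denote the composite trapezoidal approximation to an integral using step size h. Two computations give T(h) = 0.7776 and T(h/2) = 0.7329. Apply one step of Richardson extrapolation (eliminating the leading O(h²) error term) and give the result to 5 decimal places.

0.71800

R = (4·T(h/2) − T(h)) / 3 = (4·0.7329 − 0.7776)/3 = (2.1540)/3 = 0.71800.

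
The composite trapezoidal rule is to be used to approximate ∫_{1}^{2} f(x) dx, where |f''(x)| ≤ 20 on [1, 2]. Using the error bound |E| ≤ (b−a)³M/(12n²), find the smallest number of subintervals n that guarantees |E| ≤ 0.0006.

Need 20/(12n²) ≤ 0.0006.
n² ≥ 20/(12·0.0006) = 2777.78 ⇒ n ≥ 52.7046, so the smallest n is 53.

53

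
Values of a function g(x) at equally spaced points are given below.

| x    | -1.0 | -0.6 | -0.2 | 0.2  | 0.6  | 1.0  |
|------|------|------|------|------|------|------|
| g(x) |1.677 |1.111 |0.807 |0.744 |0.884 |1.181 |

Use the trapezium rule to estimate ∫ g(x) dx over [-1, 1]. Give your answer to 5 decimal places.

1.99000

h = 0.4, n = 5.
(h/2)·[y₀ + 2y₁ + 2y₂ + 2y₃ + 2y₄ + y₅] = 0.2·(9.950) = 1.99000.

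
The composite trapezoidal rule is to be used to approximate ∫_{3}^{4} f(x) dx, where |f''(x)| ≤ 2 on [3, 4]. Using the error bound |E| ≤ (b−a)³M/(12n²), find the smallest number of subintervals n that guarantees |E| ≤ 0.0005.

Need 2/(12n²) ≤ 0.0005.
n² ≥ 2/(12·0.0005) = 333.333 ⇒ n ≥ 18.2574, so the smallest n is 19.

19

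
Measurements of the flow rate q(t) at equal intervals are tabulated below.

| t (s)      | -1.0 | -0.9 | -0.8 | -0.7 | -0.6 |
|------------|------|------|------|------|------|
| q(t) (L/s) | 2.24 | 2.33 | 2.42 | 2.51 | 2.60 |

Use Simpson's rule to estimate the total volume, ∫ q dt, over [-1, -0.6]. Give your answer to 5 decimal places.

0.96800

h = 0.1, n = 4.
(h/3)·[y₀ + 4y₁ + 2y₂ + 4y₃ + y₄] = 0.033333·(29.04) = 0.96800.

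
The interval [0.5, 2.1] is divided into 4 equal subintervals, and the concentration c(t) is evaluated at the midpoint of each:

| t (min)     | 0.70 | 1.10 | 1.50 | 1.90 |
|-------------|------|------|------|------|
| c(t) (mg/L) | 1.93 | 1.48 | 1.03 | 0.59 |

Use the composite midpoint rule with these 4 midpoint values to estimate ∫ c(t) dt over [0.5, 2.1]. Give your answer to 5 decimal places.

h = 0.4, n = 4.
h·[y(m₁) + y(m₂) + y(m₃) + y(m₄)] = 0.4·(5.03) = 2.01200.

2.01200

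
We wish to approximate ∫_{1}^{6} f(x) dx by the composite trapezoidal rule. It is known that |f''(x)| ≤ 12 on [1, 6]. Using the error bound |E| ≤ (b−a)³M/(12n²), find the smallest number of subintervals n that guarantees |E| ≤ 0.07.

43

Need 1500/(12n²) ≤ 0.07.
n² ≥ 1500/(12·0.07) = 1785.71 ⇒ n ≥ 42.2577, so the smallest n is 43.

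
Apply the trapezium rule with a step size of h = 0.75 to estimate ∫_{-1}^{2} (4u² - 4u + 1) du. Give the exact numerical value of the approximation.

h = (2 − (-1))/4 = 0.75.
Nodes u₀,…,u₄ = -1, -0.25, 0.5, 1.25, 2.
f(u) = 4u² - 4u + 1: f₀=9, f₁=2.25, f₂=0, f₃=2.25, f₄=9.
(h/2)·[f₀ + 2f₁ + 2f₂ + 2f₃ + f₄] = 0.375·(27) = 10.125.

10.125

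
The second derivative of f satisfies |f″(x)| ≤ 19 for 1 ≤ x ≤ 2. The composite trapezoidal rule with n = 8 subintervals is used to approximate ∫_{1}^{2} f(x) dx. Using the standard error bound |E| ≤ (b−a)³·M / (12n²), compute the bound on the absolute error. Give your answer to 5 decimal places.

|E| ≤ (1)³·19 / (12·8²) = 19/768 = 0.02474.

0.02474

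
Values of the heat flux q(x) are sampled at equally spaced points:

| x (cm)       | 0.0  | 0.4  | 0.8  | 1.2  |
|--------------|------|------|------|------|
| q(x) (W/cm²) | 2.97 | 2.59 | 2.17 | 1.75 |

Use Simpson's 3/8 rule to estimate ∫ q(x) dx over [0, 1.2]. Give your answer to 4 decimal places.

2.8500

h = 0.4, n = 3.
(3h/8)·[y₀ + 3y₁ + 3y₂ + y₃] = 0.15·(19.00) = 2.8500.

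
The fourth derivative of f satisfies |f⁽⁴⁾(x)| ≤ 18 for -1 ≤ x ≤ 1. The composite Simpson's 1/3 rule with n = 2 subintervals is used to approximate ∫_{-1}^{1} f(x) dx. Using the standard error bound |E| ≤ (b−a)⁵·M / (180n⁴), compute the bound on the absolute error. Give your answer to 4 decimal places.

|E| ≤ (2)⁵·18 / (180·2⁴) = 576/2880 = 0.2000.

0.2000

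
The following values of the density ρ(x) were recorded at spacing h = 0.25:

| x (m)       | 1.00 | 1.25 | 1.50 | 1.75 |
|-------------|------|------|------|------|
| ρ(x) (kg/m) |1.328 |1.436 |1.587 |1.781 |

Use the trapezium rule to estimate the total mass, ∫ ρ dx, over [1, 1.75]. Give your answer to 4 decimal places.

h = 0.25, n = 3.
(h/2)·[y₀ + 2y₁ + 2y₂ + y₃] = 0.125·(9.155) = 1.1444.

1.1444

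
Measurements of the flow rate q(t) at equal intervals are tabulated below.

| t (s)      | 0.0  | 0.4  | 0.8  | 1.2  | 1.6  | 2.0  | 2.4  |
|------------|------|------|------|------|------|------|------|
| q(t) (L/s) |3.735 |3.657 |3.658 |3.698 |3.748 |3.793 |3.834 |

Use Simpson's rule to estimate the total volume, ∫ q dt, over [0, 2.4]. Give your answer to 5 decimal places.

h = 0.4, n = 6.
(h/3)·[y₀ + 4y₁ + 2y₂ + 4y₃ + 2y₄ + 4y₅ + y₆] = 0.133333·(66.973) = 8.92973.

8.92973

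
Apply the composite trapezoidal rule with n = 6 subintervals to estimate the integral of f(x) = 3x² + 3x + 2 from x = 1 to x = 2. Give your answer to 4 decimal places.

h = (2 − 1)/6 = 0.166667.
Nodes x₀,…,x₆ = 1, 1.166667, 1.333333, 1.5, 1.666667, 1.833333, 2.
f(x) = 3x² + 3x + 2: f₀=8, f₁=9.583333, f₂=11.333333, f₃=13.25, f₄=15.333333, f₅=17.583333, f₆=20.
(h/2)·[f₀ + 2f₁ + 2f₂ + 2f₃ + 2f₄ + 2f₅ + f₆] = 0.083333·(162.166667) = 13.5139.

13.5139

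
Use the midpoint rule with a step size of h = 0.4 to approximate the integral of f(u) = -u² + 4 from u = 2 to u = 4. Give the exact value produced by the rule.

h = (4 − 2)/5 = 0.4.
Midpoints m₁,…,m₅ = 2.2, 2.6, 3, 3.4, 3.8.
f(m₁)=-0.84, f(m₂)=-2.76, f(m₃)=-5, f(m₄)=-7.56, f(m₅)=-10.44.
h·[f(m₁) + f(m₂) + f(m₃) + f(m₄) + f(m₅)] = 0.4·(-26.6) = -10.64.

-10.64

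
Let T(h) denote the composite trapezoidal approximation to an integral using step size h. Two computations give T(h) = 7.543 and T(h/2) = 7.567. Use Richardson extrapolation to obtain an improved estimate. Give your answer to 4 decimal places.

R = (4·T(h/2) − T(h)) / 3 = (4·7.567 − 7.543)/3 = (22.725)/3 = 7.5750.

7.5750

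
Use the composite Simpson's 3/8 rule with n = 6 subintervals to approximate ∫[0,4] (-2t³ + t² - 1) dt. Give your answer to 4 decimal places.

h = (4 − 0)/6 = 0.666667.
Nodes t₀,…,t₆ = 0, 0.666667, 1.333333, 2, 2.666667, 3.333333, 4.
f(t) = -2t³ + t² - 1: f₀=-1, f₁=-1.148148, f₂=-3.962963, f₃=-13, f₄=-31.814815, f₅=-63.962963, f₆=-113.
(3h/8)·[f₀ + 3f₁ + 3f₂ + 2f₃ + 3f₄ + 3f₅ + f₆] = 0.25·(-442.666667) = -110.6667.

-110.6667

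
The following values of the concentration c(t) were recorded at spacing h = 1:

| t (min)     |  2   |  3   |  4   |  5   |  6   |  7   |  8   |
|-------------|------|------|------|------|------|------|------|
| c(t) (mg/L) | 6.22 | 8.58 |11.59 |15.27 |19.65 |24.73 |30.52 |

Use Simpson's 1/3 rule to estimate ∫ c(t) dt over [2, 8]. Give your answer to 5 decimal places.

h = 1, n = 6.
(h/3)·[y₀ + 4y₁ + 2y₂ + 4y₃ + 2y₄ + 4y₅ + y₆] = 0.333333·(293.54) = 97.84667.

97.84667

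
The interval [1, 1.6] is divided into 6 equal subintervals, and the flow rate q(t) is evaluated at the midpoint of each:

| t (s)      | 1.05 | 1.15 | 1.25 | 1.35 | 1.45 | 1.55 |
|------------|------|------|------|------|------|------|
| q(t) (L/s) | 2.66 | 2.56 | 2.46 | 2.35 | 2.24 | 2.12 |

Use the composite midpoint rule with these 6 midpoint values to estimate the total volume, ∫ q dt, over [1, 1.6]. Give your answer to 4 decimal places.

h = 0.1, n = 6.
h·[y(m₁) + y(m₂) + y(m₃) + y(m₄) + y(m₅) + y(m₆)] = 0.1·(14.39) = 1.4390.

1.4390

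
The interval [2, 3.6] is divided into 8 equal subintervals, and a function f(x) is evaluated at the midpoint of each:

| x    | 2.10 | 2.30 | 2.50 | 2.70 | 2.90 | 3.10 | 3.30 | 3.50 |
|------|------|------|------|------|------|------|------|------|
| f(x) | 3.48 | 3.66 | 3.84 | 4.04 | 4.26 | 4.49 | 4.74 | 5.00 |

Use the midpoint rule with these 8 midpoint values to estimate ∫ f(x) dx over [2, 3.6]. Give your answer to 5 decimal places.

h = 0.2, n = 8.
h·[y(m₁) + y(m₂) + y(m₃) + y(m₄) + y(m₅) + y(m₆) + y(m₇) + y(m₈)] = 0.2·(33.51) = 6.70200.

6.70200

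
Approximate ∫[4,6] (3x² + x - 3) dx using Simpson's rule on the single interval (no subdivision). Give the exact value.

S = (b−a)/6 · [f(4) + 4f(5) + f(6)] = 0.333333·[49 + 4·77 + 111] = 156.

156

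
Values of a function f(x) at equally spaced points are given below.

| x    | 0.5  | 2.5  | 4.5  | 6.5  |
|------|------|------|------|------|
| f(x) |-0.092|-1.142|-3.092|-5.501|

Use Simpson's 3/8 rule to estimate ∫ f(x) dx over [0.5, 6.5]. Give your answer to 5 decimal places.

h = 2, n = 3.
(3h/8)·[y₀ + 3y₁ + 3y₂ + y₃] = 0.75·(-18.295) = -13.72125.

-13.72125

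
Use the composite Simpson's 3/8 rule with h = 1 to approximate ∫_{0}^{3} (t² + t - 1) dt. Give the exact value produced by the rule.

h = (3 − 0)/3 = 1.
Nodes t₀,…,t₃ = 0, 1, 2, 3.
f(t) = t² + t - 1: f₀=-1, f₁=1, f₂=5, f₃=11.
(3h/8)·[f₀ + 3f₁ + 3f₂ + f₃] = 0.375·(28) = 10.5.

10.5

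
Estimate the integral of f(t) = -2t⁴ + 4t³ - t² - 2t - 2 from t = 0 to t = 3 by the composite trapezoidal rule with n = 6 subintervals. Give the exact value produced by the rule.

h = (3 − 0)/6 = 0.5.
Nodes t₀,…,t₆ = 0, 0.5, 1, 1.5, 2, 2.5, 3.
f(t) = -2t⁴ + 4t³ - t² - 2t - 2: f₀=-2, f₁=-2.875, f₂=-3, f₃=-3.875, f₄=-10, f₅=-28.875, f₆=-71.
(h/2)·[f₀ + 2f₁ + 2f₂ + 2f₃ + 2f₄ + 2f₅ + f₆] = 0.25·(-170.25) = -42.5625.

-42.5625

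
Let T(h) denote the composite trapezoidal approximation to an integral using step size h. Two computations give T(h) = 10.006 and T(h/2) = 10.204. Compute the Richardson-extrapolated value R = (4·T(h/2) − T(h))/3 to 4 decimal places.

R = (4·T(h/2) − T(h)) / 3 = (4·10.204 − 10.006)/3 = (30.810)/3 = 10.2700.

10.2700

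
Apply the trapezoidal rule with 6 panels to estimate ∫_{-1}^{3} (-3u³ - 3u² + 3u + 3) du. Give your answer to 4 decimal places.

h = (3 − (-1))/6 = 0.666667.
Nodes u₀,…,u₆ = -1, -0.333333, 0.333333, 1, 1.666667, 2.333333, 3.
f(u) = -3u³ - 3u² + 3u + 3: f₀=0, f₁=1.777778, f₂=3.555556, f₃=0, f₄=-14.222222, f₅=-44.444444, f₆=-96.
(h/2)·[f₀ + 2f₁ + 2f₂ + 2f₃ + 2f₄ + 2f₅ + f₆] = 0.333333·(-202.666667) = -67.5556.

-67.5556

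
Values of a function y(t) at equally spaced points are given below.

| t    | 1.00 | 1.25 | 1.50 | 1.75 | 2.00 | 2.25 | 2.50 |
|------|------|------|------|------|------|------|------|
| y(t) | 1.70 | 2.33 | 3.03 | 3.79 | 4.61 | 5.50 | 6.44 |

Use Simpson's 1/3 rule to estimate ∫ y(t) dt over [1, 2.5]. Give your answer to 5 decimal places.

5.82500

h = 0.25, n = 6.
(h/3)·[y₀ + 4y₁ + 2y₂ + 4y₃ + 2y₄ + 4y₅ + y₆] = 0.083333·(69.90) = 5.82500.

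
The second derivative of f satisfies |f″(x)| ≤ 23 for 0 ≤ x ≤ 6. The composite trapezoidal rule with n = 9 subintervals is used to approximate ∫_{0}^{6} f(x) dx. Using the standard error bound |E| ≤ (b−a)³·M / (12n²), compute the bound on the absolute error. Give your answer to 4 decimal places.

|E| ≤ (6)³·23 / (12·9²) = 4968/972 = 5.1111.

5.1111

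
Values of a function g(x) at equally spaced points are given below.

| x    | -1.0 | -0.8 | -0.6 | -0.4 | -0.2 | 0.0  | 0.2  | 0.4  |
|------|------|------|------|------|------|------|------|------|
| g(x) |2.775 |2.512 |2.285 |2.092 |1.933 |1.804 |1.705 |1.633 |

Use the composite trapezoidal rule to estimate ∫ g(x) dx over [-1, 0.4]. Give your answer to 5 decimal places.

h = 0.2, n = 7.
(h/2)·[y₀ + 2y₁ + 2y₂ + 2y₃ + 2y₄ + 2y₅ + 2y₆ + y₇] = 0.1·(29.070) = 2.90700.

2.90700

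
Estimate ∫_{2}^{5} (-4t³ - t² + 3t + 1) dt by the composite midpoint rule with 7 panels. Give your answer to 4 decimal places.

-611.5255

h = (5 − 2)/7 = 0.428571.
Midpoints m₁,…,m₇ = 2.214286, 2.642857, 3.071429, 3.5, 3.928571, 4.357143, 4.785714.
f(m₁)=-40.687318, f(m₂)=-71.894315, f(m₃)=-115.118805, f(m₄)=-172.25, f(m₅)=-245.177114, f(m₆)=-335.789359, f(m₇)=-445.975948.
h·[f(m₁) + f(m₂) + f(m₃) + f(m₄) + f(m₅) + f(m₆) + f(m₇)] = 0.428571·(-1426.892857) = -611.5255.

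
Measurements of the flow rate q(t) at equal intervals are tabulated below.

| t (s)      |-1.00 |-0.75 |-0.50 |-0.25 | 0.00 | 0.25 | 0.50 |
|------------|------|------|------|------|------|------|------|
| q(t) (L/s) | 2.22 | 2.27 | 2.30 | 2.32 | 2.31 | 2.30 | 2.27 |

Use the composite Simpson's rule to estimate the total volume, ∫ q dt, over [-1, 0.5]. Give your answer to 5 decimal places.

h = 0.25, n = 6.
(h/3)·[y₀ + 4y₁ + 2y₂ + 4y₃ + 2y₄ + 4y₅ + y₆] = 0.083333·(41.27) = 3.43917.

3.43917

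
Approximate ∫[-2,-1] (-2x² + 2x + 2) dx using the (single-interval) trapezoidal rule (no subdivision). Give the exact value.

T = (b−a)/2 · [f(-2) + f(-1)] = 0.5·[(-10) + (-2)] = -6.

-6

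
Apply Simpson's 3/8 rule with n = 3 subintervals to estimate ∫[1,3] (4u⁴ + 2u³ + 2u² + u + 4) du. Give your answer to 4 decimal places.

h = (3 − 1)/3 = 0.666667.
Nodes u₀,…,u₃ = 1, 1.666667, 2.333333, 3.
f(u) = 4u⁴ + 2u³ + 2u² + u + 4: f₀=13, f₁=51.345679, f₂=161.197531, f₃=403.
(3h/8)·[f₀ + 3f₁ + 3f₂ + f₃] = 0.25·(1053.629630) = 263.4074.

263.4074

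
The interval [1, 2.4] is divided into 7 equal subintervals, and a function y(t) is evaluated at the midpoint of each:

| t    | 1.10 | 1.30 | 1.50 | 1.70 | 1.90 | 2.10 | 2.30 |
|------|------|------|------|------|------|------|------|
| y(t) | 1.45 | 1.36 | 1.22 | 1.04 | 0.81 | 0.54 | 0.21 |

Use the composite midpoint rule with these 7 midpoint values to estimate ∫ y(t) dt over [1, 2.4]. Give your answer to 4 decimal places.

h = 0.2, n = 7.
h·[y(m₁) + y(m₂) + y(m₃) + y(m₄) + y(m₅) + y(m₆) + y(m₇)] = 0.2·(6.63) = 1.3260.

1.3260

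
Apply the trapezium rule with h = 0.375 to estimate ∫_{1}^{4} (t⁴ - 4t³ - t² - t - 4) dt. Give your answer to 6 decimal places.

h = (4 − 1)/8 = 0.375.
Nodes t₀,…,t₈ = 1, 1.375, 1.75, 2.125, 2.5, 2.875, 3.25, 3.625, 4.
f(t) = t⁴ - 4t³ - t² - t - 4: f₀=-9, f₁=-14.089599609375, f₂=-20.87109375, f₃=-28.632568359375, f₄=-36.1875, f₅=-41.874755859375, f₆=-43.55859375, f₇=-38.628662109375, f₈=-24.
(h/2)·[f₀ + 2f₁ + 2f₂ + 2f₃ + 2f₄ + 2f₅ + 2f₆ + 2f₇ + f₈] = 0.1875·(-480.685546875) = -90.128540.

-90.128540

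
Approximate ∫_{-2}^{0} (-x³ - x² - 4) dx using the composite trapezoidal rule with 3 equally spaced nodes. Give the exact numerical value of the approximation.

h = (0 − (-2))/2 = 1.
Nodes x₀,…,x₂ = -2, -1, 0.
f(x) = -x³ - x² - 4: f₀=0, f₁=-4, f₂=-4.
(h/2)·[f₀ + 2f₁ + f₂] = 0.5·(-12) = -6.

-6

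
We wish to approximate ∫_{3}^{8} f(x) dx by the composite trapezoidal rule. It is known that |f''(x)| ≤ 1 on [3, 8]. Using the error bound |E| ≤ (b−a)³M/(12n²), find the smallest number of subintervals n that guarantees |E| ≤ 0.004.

Need 125/(12n²) ≤ 0.004.
n² ≥ 125/(12·0.004) = 2604.17 ⇒ n ≥ 51.0310, so the smallest n is 52.

52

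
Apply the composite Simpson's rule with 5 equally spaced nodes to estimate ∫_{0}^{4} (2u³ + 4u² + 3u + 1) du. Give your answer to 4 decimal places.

h = (4 − 0)/4 = 1.
Nodes u₀,…,u₄ = 0, 1, 2, 3, 4.
f(u) = 2u³ + 4u² + 3u + 1: f₀=1, f₁=10, f₂=39, f₃=100, f₄=205.
(h/3)·[f₀ + 4f₁ + 2f₂ + 4f₃ + f₄] = 0.333333·(724) = 241.3333.

241.3333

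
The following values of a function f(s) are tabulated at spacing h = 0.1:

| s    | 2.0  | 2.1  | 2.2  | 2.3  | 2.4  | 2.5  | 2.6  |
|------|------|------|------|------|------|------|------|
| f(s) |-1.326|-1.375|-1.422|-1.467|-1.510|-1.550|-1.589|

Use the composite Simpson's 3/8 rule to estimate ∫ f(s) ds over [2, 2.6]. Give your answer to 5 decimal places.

-0.87825

h = 0.1, n = 6.
(3h/8)·[y₀ + 3y₁ + 3y₂ + 2y₃ + 3y₄ + 3y₅ + y₆] = 0.0375·(-23.420) = -0.87825.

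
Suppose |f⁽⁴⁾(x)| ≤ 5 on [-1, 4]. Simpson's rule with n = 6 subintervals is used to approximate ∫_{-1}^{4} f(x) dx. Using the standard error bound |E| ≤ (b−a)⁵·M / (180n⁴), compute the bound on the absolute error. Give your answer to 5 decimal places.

|E| ≤ (5)⁵·5 / (180·6⁴) = 15625/233280 = 0.06698.

0.06698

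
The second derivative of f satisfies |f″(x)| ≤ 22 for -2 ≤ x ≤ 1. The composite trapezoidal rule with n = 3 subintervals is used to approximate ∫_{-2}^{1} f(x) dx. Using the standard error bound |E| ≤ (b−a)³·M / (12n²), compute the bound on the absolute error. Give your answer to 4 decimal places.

5.5000

|E| ≤ (3)³·22 / (12·3²) = 594/108 = 5.5000.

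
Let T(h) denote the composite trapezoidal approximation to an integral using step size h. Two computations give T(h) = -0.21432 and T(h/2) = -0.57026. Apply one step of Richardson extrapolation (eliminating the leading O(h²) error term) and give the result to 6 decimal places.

R = (4·T(h/2) − T(h)) / 3 = (4·(-0.57026) − (-0.21432))/3 = (-2.06672)/3 = -0.688907.

-0.688907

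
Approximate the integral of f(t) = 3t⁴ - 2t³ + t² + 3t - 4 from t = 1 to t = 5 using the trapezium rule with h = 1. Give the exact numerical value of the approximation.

h = (5 − 1)/4 = 1.
Nodes t₀,…,t₄ = 1, 2, 3, 4, 5.
f(t) = 3t⁴ - 2t³ + t² + 3t - 4: f₀=1, f₁=38, f₂=203, f₃=664, f₄=1661.
(h/2)·[f₀ + 2f₁ + 2f₂ + 2f₃ + f₄] = 0.5·(3472) = 1736.

1736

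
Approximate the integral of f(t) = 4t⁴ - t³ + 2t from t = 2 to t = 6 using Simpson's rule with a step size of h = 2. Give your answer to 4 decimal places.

h = (6 − 2)/2 = 2.
Nodes t₀,…,t₂ = 2, 4, 6.
f(t) = 4t⁴ - t³ + 2t: f₀=60, f₁=968, f₂=4980.
(h/3)·[f₀ + 4f₁ + f₂] = 0.666667·(8912) = 5941.3333.

5941.3333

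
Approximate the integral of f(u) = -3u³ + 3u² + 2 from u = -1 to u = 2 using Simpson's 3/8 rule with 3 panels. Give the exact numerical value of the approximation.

3.75

h = (2 − (-1))/3 = 1.
Nodes u₀,…,u₃ = -1, 0, 1, 2.
f(u) = -3u³ + 3u² + 2: f₀=8, f₁=2, f₂=2, f₃=-10.
(3h/8)·[f₀ + 3f₁ + 3f₂ + f₃] = 0.375·(10) = 3.75.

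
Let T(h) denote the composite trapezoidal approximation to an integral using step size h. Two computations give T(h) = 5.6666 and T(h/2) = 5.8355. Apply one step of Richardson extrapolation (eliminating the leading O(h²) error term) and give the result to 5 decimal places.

5.89180

R = (4·T(h/2) − T(h)) / 3 = (4·5.8355 − 5.6666)/3 = (17.6754)/3 = 5.89180.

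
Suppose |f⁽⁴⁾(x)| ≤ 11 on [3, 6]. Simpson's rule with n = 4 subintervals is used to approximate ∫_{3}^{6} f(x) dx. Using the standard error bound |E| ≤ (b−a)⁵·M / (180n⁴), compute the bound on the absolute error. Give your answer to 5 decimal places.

|E| ≤ (3)⁵·11 / (180·4⁴) = 2673/46080 = 0.05801.

0.05801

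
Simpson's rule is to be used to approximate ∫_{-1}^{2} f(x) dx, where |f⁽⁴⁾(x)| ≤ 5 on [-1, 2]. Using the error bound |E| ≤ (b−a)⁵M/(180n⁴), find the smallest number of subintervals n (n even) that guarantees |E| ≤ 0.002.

Need 1215/(180n⁴) ≤ 0.002.
n⁴ ≥ 1215/(180·0.002) = 3375 ⇒ n ≥ 7.6220, so the smallest even n is 8. (n must be even for Simpson's rule.)

8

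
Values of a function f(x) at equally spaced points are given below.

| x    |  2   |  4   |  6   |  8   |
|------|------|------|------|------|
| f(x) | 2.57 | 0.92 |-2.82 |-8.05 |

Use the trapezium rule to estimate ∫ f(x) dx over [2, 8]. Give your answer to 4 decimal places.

-9.2800

h = 2, n = 3.
(h/2)·[y₀ + 2y₁ + 2y₂ + y₃] = 1·(-9.28) = -9.2800.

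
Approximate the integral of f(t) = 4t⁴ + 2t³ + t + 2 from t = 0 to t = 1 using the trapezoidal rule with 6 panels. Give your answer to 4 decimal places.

h = (1 − 0)/6 = 0.166667.
Nodes t₀,…,t₆ = 0, 0.166667, 0.333333, 0.5, 0.666667, 0.833333, 1.
f(t) = 4t⁴ + 2t³ + t + 2: f₀=2, f₁=2.179012, f₂=2.456790, f₃=3, f₄=4.049383, f₅=5.919753, f₆=9.
(h/2)·[f₀ + 2f₁ + 2f₂ + 2f₃ + 2f₄ + 2f₅ + f₆] = 0.083333·(46.209877) = 3.8508.

3.8508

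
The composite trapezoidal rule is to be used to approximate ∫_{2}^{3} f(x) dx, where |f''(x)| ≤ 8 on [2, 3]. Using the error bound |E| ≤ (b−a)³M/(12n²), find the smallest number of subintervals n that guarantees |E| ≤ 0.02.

Need 8/(12n²) ≤ 0.02.
n² ≥ 8/(12·0.02) = 33.3333 ⇒ n ≥ 5.7735, so the smallest n is 6.

6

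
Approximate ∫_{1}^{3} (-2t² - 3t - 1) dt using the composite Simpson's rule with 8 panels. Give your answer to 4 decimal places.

-31.3333

h = (3 − 1)/8 = 0.25.
Nodes t₀,…,t₈ = 1, 1.25, 1.5, 1.75, 2, 2.25, 2.5, 2.75, 3.
f(t) = -2t² - 3t - 1: f₀=-6, f₁=-7.875, f₂=-10, f₃=-12.375, f₄=-15, f₅=-17.875, f₆=-21, f₇=-24.375, f₈=-28.
(h/3)·[f₀ + 4f₁ + 2f₂ + 4f₃ + 2f₄ + 4f₅ + 2f₆ + 4f₇ + f₈] = 0.083333·(-376) = -31.3333.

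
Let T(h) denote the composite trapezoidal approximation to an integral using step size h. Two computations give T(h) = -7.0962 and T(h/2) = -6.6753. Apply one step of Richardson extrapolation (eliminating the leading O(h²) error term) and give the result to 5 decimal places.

-6.53500

R = (4·T(h/2) − T(h)) / 3 = (4·(-6.6753) − (-7.0962))/3 = (-19.6050)/3 = -6.53500.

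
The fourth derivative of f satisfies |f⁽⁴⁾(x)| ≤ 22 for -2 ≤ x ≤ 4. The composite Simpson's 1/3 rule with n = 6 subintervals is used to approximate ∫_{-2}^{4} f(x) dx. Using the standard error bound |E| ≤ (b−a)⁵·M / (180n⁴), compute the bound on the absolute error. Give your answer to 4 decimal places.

|E| ≤ (6)⁵·22 / (180·6⁴) = 171072/233280 = 0.7333.

0.7333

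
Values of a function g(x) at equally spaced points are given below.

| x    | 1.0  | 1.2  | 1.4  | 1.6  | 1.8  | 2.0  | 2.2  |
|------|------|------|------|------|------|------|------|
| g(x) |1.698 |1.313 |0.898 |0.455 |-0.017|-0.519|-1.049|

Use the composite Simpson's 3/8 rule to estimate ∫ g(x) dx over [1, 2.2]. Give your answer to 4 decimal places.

h = 0.2, n = 6.
(3h/8)·[y₀ + 3y₁ + 3y₂ + 2y₃ + 3y₄ + 3y₅ + y₆] = 0.075·(6.584) = 0.4938.

0.4938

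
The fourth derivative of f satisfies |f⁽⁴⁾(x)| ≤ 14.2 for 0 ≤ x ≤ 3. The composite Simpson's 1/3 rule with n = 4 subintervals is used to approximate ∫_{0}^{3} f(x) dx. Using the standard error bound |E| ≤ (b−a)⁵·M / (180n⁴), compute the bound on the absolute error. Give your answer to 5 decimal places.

0.07488

|E| ≤ (3)⁵·14.2 / (180·4⁴) = 3450.6/46080 = 0.07488.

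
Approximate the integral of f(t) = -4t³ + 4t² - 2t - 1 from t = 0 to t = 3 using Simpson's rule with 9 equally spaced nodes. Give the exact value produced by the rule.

h = (3 − 0)/8 = 0.375.
Nodes t₀,…,t₈ = 0, 0.375, 0.75, 1.125, 1.5, 1.875, 2.25, 2.625, 3.
f(t) = -4t³ + 4t² - 2t - 1: f₀=-1, f₁=-1.3984375, f₂=-1.9375, f₃=-3.8828125, f₄=-8.5, f₅=-17.0546875, f₆=-30.8125, f₇=-51.0390625, f₈=-79.
(h/3)·[f₀ + 4f₁ + 2f₂ + 4f₃ + 2f₄ + 4f₅ + 2f₆ + 4f₇ + f₈] = 0.125·(-456) = -57.

-57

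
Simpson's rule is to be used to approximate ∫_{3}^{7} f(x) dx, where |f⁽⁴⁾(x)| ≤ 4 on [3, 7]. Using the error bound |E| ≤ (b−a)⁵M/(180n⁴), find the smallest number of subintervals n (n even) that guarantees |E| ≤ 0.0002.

20

Need 4096/(180n⁴) ≤ 0.0002.
n⁴ ≥ 4096/(180·0.0002) = 113778 ⇒ n ≥ 18.3660, so the smallest even n is 20. (n must be even for Simpson's rule.)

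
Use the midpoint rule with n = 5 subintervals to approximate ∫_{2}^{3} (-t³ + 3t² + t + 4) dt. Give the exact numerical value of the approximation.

9.265

h = (3 − 2)/5 = 0.2.
Midpoints m₁,…,m₅ = 2.1, 2.3, 2.5, 2.7, 2.9.
f(m₁)=10.069, f(m₂)=10.003, f(m₃)=9.625, f(m₄)=8.887, f(m₅)=7.741.
h·[f(m₁) + f(m₂) + f(m₃) + f(m₄) + f(m₅)] = 0.2·(46.325) = 9.265.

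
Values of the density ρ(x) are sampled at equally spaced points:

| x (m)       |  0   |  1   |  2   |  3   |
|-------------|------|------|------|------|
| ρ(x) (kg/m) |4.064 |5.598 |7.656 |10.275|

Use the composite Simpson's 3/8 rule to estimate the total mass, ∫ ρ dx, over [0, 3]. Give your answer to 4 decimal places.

20.2879

h = 1, n = 3.
(3h/8)·[y₀ + 3y₁ + 3y₂ + y₃] = 0.375·(54.101) = 20.2879.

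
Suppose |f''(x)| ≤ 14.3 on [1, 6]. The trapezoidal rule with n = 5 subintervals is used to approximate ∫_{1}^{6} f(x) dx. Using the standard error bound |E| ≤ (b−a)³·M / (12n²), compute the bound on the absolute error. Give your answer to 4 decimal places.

|E| ≤ (5)³·14.3 / (12·5²) = 1787.5/300 = 5.9583.

5.9583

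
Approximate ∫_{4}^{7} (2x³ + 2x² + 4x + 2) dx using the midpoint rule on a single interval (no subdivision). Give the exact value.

1251.75

M = (b−a)·f(5.5) = 3·(417.25) = 1251.75.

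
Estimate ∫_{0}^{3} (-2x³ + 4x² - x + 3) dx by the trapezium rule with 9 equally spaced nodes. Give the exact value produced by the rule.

-0.3515625

h = (3 − 0)/8 = 0.375.
Nodes x₀,…,x₈ = 0, 0.375, 0.75, 1.125, 1.5, 1.875, 2.25, 2.625, 3.
f(x) = -2x³ + 4x² - x + 3: f₀=3, f₁=3.08203125, f₂=3.65625, f₃=4.08984375, f₄=3.75, f₅=2.00390625, f₆=-1.78125, f₇=-8.23828125, f₈=-18.
(h/2)·[f₀ + 2f₁ + 2f₂ + 2f₃ + 2f₄ + 2f₅ + 2f₆ + 2f₇ + f₈] = 0.1875·(-1.875) = -0.3515625.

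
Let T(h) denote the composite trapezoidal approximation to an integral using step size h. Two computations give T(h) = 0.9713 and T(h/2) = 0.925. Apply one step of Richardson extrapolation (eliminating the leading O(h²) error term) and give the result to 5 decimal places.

0.90957

R = (4·T(h/2) − T(h)) / 3 = (4·0.925 − 0.9713)/3 = (2.7287)/3 = 0.90957.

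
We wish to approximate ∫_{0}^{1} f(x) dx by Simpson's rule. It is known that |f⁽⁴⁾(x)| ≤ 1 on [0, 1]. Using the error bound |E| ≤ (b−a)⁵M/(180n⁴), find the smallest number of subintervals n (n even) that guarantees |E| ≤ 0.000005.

Need 1/(180n⁴) ≤ 0.000005.
n⁴ ≥ 1/(180·0.000005) = 1111.11 ⇒ n ≥ 5.7735, so the smallest even n is 6. (n must be even for Simpson's rule.)

6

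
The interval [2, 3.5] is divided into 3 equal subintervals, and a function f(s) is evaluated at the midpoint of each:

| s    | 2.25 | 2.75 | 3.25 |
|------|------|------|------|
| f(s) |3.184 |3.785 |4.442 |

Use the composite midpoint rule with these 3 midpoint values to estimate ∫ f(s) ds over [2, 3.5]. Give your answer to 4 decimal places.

h = 0.5, n = 3.
h·[y(m₁) + y(m₂) + y(m₃)] = 0.5·(11.411) = 5.7055.

5.7055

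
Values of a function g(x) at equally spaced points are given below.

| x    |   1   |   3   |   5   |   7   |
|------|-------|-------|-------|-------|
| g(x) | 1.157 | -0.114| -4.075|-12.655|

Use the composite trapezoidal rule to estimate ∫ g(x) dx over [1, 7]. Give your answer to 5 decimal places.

h = 2, n = 3.
(h/2)·[y₀ + 2y₁ + 2y₂ + y₃] = 1·(-19.876) = -19.87600.

-19.87600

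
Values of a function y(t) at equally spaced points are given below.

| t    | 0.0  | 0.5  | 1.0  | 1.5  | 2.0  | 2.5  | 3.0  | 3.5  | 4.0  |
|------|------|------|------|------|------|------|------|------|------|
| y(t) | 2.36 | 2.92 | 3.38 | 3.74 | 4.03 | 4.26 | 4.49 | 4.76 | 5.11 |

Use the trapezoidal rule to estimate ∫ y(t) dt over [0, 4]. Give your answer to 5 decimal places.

15.65750

h = 0.5, n = 8.
(h/2)·[y₀ + 2y₁ + 2y₂ + 2y₃ + 2y₄ + 2y₅ + 2y₆ + 2y₇ + y₈] = 0.25·(62.63) = 15.65750.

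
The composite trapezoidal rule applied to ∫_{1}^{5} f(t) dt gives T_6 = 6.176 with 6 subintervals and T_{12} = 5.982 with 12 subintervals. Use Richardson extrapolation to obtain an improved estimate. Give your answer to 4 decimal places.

R = (4·T_{12} − T_6) / 3 = (4·5.982 − 6.176)/3 = (17.752)/3 = 5.9173.

5.9173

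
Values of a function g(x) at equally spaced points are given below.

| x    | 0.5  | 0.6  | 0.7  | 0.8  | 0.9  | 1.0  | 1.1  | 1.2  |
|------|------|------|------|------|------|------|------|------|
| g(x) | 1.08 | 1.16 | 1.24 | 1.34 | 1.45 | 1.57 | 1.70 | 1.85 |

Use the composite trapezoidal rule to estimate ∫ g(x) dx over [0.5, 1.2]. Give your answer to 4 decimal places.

0.9925

h = 0.1, n = 7.
(h/2)·[y₀ + 2y₁ + 2y₂ + 2y₃ + 2y₄ + 2y₅ + 2y₆ + y₇] = 0.05·(19.85) = 0.9925.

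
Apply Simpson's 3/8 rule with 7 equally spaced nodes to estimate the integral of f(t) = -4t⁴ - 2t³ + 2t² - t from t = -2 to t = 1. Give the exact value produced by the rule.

h = (1 − (-2))/6 = 0.5.
Nodes t₀,…,t₆ = -2, -1.5, -1, -0.5, 0, 0.5, 1.
f(t) = -4t⁴ - 2t³ + 2t² - t: f₀=-38, f₁=-7.5, f₂=1, f₃=1, f₄=0, f₅=-0.5, f₆=-5.
(3h/8)·[f₀ + 3f₁ + 3f₂ + 2f₃ + 3f₄ + 3f₅ + f₆] = 0.1875·(-62) = -11.625.

-11.625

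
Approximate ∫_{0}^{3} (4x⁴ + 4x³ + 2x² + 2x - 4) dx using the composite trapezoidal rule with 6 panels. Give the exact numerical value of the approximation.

301.875

h = (3 − 0)/6 = 0.5.
Nodes x₀,…,x₆ = 0, 0.5, 1, 1.5, 2, 2.5, 3.
f(x) = 4x⁴ + 4x³ + 2x² + 2x - 4: f₀=-4, f₁=-1.75, f₂=8, f₃=37.25, f₄=104, f₅=232.25, f₆=452.
(h/2)·[f₀ + 2f₁ + 2f₂ + 2f₃ + 2f₄ + 2f₅ + f₆] = 0.25·(1207.5) = 301.875.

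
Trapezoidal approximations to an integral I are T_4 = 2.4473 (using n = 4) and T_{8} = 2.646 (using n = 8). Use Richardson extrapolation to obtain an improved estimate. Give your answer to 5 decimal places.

2.71223

R = (4·T_{8} − T_4) / 3 = (4·2.646 − 2.4473)/3 = (8.1367)/3 = 2.71223.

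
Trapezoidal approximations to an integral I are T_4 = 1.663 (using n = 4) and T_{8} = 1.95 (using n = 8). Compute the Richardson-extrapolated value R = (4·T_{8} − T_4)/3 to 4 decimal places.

R = (4·T_{8} − T_4) / 3 = (4·1.95 − 1.663)/3 = (6.137)/3 = 2.0457.

2.0457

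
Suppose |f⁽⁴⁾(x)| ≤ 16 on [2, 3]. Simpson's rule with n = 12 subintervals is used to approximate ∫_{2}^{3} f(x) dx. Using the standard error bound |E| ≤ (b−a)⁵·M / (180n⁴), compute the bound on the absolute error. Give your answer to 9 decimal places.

|E| ≤ (1)⁵·16 / (180·12⁴) = 16/3732480 = 0.000004287.

0.000004287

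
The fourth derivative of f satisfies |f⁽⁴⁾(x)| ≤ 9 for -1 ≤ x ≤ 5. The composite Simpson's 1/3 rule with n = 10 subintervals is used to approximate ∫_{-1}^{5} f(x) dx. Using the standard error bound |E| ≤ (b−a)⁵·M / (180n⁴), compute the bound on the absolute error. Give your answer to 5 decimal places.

|E| ≤ (6)⁵·9 / (180·10⁴) = 69984/1800000 = 0.03888.

0.03888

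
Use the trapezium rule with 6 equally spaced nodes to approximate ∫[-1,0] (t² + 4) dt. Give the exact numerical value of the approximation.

h = (0 − (-1))/5 = 0.2.
Nodes t₀,…,t₅ = -1, -0.8, -0.6, -0.4, -0.2, 0.
f(t) = t² + 4: f₀=5, f₁=4.64, f₂=4.36, f₃=4.16, f₄=4.04, f₅=4.
(h/2)·[f₀ + 2f₁ + 2f₂ + 2f₃ + 2f₄ + f₅] = 0.1·(43.4) = 4.34.

4.34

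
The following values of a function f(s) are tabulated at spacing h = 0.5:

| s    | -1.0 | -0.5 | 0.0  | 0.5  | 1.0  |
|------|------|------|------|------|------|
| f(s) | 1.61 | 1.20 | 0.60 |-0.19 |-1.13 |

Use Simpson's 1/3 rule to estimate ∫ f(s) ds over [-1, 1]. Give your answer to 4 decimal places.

h = 0.5, n = 4.
(h/3)·[y₀ + 4y₁ + 2y₂ + 4y₃ + y₄] = 0.166667·(5.72) = 0.9533.

0.9533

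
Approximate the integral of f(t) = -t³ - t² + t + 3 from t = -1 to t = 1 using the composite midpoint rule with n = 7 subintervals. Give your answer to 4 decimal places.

h = (1 − (-1))/7 = 0.285714.
Midpoints m₁,…,m₇ = -0.857143, -0.571429, -0.285714, 0, 0.285714, 0.571429, 0.857143.
f(m₁)=2.037901, f(m₂)=2.288630, f(m₃)=2.655977, f(m₄)=3, f(m₅)=3.180758, f(m₆)=3.058309, f(m₇)=2.492711.
h·[f(m₁) + f(m₂) + f(m₃) + f(m₄) + f(m₅) + f(m₆) + f(m₇)] = 0.285714·(18.714286) = 5.3469.

5.3469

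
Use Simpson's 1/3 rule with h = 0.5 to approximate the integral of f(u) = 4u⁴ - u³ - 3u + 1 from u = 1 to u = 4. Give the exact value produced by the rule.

h = (4 − 1)/6 = 0.5.
Nodes u₀,…,u₆ = 1, 1.5, 2, 2.5, 3, 3.5, 4.
f(u) = 4u⁴ - u³ - 3u + 1: f₀=1, f₁=13.375, f₂=51, f₃=134.125, f₄=289, f₅=547.875, f₆=949.
(h/3)·[f₀ + 4f₁ + 2f₂ + 4f₃ + 2f₄ + 4f₅ + f₆] = 0.166667·(4411.5) = 735.25.

735.25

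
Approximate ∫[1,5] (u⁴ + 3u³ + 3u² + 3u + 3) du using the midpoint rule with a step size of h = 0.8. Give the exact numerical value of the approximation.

1245.22112

h = (5 − 1)/5 = 0.8.
Midpoints m₁,…,m₅ = 1.4, 2.2, 3, 3.8, 4.6.
f(m₁)=25.1536, f(m₂)=79.4896, f(m₃)=201, f(m₄)=430.8496, f(m₅)=820.0336.
h·[f(m₁) + f(m₂) + f(m₃) + f(m₄) + f(m₅)] = 0.8·(1556.5264) = 1245.22112.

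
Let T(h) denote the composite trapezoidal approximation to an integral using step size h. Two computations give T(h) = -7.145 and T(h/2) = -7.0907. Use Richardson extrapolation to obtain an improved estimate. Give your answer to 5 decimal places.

-7.07260

R = (4·T(h/2) − T(h)) / 3 = (4·(-7.0907) − (-7.145))/3 = (-21.2178)/3 = -7.07260.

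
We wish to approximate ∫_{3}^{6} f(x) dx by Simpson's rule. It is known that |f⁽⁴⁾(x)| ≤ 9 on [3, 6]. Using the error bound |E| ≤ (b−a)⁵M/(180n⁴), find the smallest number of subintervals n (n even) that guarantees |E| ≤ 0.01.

Need 2187/(180n⁴) ≤ 0.01.
n⁴ ≥ 2187/(180·0.01) = 1215 ⇒ n ≥ 5.9040, so the smallest even n is 6. (n must be even for Simpson's rule.)

6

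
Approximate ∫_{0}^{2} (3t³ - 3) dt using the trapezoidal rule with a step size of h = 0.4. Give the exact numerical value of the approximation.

6.48

h = (2 − 0)/5 = 0.4.
Nodes t₀,…,t₅ = 0, 0.4, 0.8, 1.2, 1.6, 2.
f(t) = 3t³ - 3: f₀=-3, f₁=-2.808, f₂=-1.464, f₃=2.184, f₄=9.288, f₅=21.
(h/2)·[f₀ + 2f₁ + 2f₂ + 2f₃ + 2f₄ + f₅] = 0.2·(32.4) = 6.48.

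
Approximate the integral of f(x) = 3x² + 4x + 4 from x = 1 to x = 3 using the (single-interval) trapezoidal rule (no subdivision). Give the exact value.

T = (b−a)/2 · [f(1) + f(3)] = 1·[11 + 43] = 54.

54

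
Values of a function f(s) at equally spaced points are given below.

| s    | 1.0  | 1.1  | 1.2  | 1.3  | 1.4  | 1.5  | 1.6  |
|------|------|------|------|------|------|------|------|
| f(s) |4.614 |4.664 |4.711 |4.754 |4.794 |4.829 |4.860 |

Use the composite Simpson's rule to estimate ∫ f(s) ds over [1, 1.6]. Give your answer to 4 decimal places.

2.8491

h = 0.1, n = 6.
(h/3)·[y₀ + 4y₁ + 2y₂ + 4y₃ + 2y₄ + 4y₅ + y₆] = 0.033333·(85.472) = 2.8491.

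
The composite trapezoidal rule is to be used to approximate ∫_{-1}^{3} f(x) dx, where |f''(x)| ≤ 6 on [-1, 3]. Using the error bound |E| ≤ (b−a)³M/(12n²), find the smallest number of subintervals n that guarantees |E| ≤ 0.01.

Need 384/(12n²) ≤ 0.01.
n² ≥ 384/(12·0.01) = 3200 ⇒ n ≥ 56.5685, so the smallest n is 57.

57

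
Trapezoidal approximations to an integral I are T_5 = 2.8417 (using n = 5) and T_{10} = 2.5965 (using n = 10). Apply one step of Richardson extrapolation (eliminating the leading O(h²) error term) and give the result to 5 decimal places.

2.51477

R = (4·T_{10} − T_5) / 3 = (4·2.5965 − 2.8417)/3 = (7.5443)/3 = 2.51477.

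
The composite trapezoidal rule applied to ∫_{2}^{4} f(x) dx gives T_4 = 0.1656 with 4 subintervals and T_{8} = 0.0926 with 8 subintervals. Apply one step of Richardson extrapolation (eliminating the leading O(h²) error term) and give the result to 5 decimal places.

0.06827

R = (4·T_{8} − T_4) / 3 = (4·0.0926 − 0.1656)/3 = (0.2048)/3 = 0.06827.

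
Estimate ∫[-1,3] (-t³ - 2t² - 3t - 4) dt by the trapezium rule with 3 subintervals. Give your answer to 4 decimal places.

h = (3 − (-1))/3 = 1.333333.
Nodes t₀,…,t₃ = -1, 0.333333, 1.666667, 3.
f(t) = -t³ - 2t² - 3t - 4: f₀=-2, f₁=-5.259259, f₂=-19.185185, f₃=-58.
(h/2)·[f₀ + 2f₁ + 2f₂ + f₃] = 0.666667·(-108.888889) = -72.5926.

-72.5926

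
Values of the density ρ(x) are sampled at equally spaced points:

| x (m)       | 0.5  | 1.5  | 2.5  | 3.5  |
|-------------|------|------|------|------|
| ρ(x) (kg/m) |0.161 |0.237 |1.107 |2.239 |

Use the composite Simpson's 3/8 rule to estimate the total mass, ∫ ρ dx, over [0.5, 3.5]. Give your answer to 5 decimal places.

2.41200

h = 1, n = 3.
(3h/8)·[y₀ + 3y₁ + 3y₂ + y₃] = 0.375·(6.432) = 2.41200.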